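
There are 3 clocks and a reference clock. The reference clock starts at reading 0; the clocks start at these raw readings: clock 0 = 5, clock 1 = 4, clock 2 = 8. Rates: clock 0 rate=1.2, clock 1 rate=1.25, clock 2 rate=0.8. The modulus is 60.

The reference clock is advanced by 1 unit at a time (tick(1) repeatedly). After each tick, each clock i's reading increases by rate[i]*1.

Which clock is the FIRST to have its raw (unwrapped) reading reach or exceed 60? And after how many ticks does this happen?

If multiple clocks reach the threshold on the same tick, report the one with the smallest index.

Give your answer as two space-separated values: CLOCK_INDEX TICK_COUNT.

clock 0: start=5, rate=1.2, needs 60-5 = 55; ticks = ceil(55/1.2) = ceil(45.8333) = 46; reading at tick 46 = 5 + 1.2*46 = 60.2000
clock 1: start=4, rate=1.25, needs 60-4 = 56; ticks = ceil(56/1.25) = ceil(44.8000) = 45; reading at tick 45 = 4 + 1.25*45 = 60.2500
clock 2: start=8, rate=0.8, needs 60-8 = 52; ticks = ceil(52/0.8) = ceil(65.0000) = 65; reading at tick 65 = 8 + 0.8*65 = 60.0000
Minimum tick count = 45; winners = [1]; smallest index = 1

Answer: 1 45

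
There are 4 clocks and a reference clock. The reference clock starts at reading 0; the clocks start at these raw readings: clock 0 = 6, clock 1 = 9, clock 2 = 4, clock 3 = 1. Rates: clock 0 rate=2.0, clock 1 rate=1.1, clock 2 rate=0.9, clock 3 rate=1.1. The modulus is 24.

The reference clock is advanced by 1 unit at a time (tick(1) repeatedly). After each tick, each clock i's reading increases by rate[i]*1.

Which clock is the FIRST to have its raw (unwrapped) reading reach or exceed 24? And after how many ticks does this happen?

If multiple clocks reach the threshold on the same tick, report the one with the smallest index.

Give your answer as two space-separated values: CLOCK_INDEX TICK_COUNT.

Answer: 0 9

Derivation:
clock 0: start=6, rate=2.0, needs 24-6 = 18; ticks = ceil(18/2.0) = ceil(9.0000) = 9; reading at tick 9 = 6 + 2.0*9 = 24.0000
clock 1: start=9, rate=1.1, needs 24-9 = 15; ticks = ceil(15/1.1) = ceil(13.6364) = 14; reading at tick 14 = 9 + 1.1*14 = 24.4000
clock 2: start=4, rate=0.9, needs 24-4 = 20; ticks = ceil(20/0.9) = ceil(22.2222) = 23; reading at tick 23 = 4 + 0.9*23 = 24.7000
clock 3: start=1, rate=1.1, needs 24-1 = 23; ticks = ceil(23/1.1) = ceil(20.9091) = 21; reading at tick 21 = 1 + 1.1*21 = 24.1000
Minimum tick count = 9; winners = [0]; smallest index = 0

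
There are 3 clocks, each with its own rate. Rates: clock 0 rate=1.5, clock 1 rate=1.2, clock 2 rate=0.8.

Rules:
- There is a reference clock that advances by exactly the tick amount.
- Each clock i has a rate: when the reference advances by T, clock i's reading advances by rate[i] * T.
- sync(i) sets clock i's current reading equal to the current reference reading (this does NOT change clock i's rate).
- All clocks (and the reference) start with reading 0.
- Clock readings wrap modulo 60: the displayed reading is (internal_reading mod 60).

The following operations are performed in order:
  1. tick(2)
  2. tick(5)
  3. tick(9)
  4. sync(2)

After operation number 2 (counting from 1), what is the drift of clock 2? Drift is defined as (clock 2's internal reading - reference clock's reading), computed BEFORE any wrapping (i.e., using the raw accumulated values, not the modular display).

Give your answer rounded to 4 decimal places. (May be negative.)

Answer: -1.4000

Derivation:
After op 1 tick(2): ref=2.0000 raw=[3.0000 2.4000 1.6000]
After op 2 tick(5): ref=7.0000 raw=[10.5000 8.4000 5.6000]
Drift of clock 2 after op 2: 5.6000 - 7.0000 = -1.4000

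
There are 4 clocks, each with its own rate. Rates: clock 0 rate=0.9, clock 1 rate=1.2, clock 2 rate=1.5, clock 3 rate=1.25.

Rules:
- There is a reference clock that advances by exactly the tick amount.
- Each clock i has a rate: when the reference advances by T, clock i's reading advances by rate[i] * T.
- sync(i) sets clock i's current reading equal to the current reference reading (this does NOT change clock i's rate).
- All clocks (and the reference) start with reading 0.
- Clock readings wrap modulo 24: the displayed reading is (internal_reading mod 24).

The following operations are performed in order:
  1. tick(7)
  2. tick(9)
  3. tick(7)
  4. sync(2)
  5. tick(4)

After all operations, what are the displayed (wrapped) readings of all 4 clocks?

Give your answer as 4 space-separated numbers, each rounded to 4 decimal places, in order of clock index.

After op 1 tick(7): ref=7.0000 raw=[6.3000 8.4000 10.5000 8.7500]
After op 2 tick(9): ref=16.0000 raw=[14.4000 19.2000 24.0000 20.0000]
After op 3 tick(7): ref=23.0000 raw=[20.7000 27.6000 34.5000 28.7500]
After op 4 sync(2): ref=23.0000 raw=[20.7000 27.6000 23.0000 28.7500]
After op 5 tick(4): ref=27.0000 raw=[24.3000 32.4000 29.0000 33.7500]
Wrap final raw readings (mod 24): 24.3000 mod 24 = 0.3000; 32.4000 mod 24 = 8.4000; 29.0000 mod 24 = 5.0000; 33.7500 mod 24 = 9.7500

Answer: 0.3000 8.4000 5.0000 9.7500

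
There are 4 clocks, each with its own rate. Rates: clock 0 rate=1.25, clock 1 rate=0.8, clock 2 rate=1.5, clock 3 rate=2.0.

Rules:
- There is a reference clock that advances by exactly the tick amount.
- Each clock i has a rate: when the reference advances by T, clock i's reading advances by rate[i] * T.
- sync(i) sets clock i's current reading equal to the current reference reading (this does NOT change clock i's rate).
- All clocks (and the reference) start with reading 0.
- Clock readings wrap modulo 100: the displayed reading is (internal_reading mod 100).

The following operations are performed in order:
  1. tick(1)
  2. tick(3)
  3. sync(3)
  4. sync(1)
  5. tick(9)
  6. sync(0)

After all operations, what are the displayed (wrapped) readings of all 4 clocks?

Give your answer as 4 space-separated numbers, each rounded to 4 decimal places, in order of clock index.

After op 1 tick(1): ref=1.0000 raw=[1.2500 0.8000 1.5000 2.0000]
After op 2 tick(3): ref=4.0000 raw=[5.0000 3.2000 6.0000 8.0000]
After op 3 sync(3): ref=4.0000 raw=[5.0000 3.2000 6.0000 4.0000]
After op 4 sync(1): ref=4.0000 raw=[5.0000 4.0000 6.0000 4.0000]
After op 5 tick(9): ref=13.0000 raw=[16.2500 11.2000 19.5000 22.0000]
After op 6 sync(0): ref=13.0000 raw=[13.0000 11.2000 19.5000 22.0000]
Wrap final raw readings (mod 100): 13.0000 mod 100 = 13.0000; 11.2000 mod 100 = 11.2000; 19.5000 mod 100 = 19.5000; 22.0000 mod 100 = 22.0000

Answer: 13.0000 11.2000 19.5000 22.0000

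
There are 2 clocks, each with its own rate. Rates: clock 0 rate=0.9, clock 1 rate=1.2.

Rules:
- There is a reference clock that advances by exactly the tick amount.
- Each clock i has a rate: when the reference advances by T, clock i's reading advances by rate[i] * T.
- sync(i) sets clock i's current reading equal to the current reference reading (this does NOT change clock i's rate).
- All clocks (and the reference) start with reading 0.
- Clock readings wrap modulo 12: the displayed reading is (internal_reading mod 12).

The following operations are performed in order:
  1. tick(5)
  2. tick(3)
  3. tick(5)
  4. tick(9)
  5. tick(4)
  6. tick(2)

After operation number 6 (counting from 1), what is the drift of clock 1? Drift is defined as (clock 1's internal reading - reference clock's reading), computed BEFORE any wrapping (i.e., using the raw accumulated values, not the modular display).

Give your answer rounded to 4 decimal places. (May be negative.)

Answer: 5.6000

Derivation:
After op 1 tick(5): ref=5.0000 raw=[4.5000 6.0000]
After op 2 tick(3): ref=8.0000 raw=[7.2000 9.6000]
After op 3 tick(5): ref=13.0000 raw=[11.7000 15.6000]
After op 4 tick(9): ref=22.0000 raw=[19.8000 26.4000]
After op 5 tick(4): ref=26.0000 raw=[23.4000 31.2000]
After op 6 tick(2): ref=28.0000 raw=[25.2000 33.6000]
Drift of clock 1 after op 6: 33.6000 - 28.0000 = 5.6000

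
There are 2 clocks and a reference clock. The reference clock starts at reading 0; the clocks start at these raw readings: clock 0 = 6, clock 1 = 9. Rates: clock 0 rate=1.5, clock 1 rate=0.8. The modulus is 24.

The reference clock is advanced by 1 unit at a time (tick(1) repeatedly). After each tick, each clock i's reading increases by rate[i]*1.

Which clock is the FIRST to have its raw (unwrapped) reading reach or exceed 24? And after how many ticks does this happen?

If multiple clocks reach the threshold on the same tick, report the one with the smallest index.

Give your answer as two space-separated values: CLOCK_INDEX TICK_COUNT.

Answer: 0 12

Derivation:
clock 0: start=6, rate=1.5, needs 24-6 = 18; ticks = ceil(18/1.5) = ceil(12.0000) = 12; reading at tick 12 = 6 + 1.5*12 = 24.0000
clock 1: start=9, rate=0.8, needs 24-9 = 15; ticks = ceil(15/0.8) = ceil(18.7500) = 19; reading at tick 19 = 9 + 0.8*19 = 24.2000
Minimum tick count = 12; winners = [0]; smallest index = 0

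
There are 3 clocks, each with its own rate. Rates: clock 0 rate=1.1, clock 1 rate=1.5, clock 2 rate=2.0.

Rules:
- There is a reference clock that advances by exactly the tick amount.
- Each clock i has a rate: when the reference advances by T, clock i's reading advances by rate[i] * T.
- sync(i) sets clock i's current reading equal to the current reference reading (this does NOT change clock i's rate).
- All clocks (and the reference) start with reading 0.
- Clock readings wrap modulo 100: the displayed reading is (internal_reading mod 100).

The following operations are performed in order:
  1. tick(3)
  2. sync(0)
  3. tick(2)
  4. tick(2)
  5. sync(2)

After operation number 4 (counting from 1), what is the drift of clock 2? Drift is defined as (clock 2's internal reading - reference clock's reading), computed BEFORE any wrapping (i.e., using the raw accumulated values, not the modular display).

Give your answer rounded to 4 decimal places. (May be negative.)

After op 1 tick(3): ref=3.0000 raw=[3.3000 4.5000 6.0000]
After op 2 sync(0): ref=3.0000 raw=[3.0000 4.5000 6.0000]
After op 3 tick(2): ref=5.0000 raw=[5.2000 7.5000 10.0000]
After op 4 tick(2): ref=7.0000 raw=[7.4000 10.5000 14.0000]
Drift of clock 2 after op 4: 14.0000 - 7.0000 = 7.0000

Answer: 7.0000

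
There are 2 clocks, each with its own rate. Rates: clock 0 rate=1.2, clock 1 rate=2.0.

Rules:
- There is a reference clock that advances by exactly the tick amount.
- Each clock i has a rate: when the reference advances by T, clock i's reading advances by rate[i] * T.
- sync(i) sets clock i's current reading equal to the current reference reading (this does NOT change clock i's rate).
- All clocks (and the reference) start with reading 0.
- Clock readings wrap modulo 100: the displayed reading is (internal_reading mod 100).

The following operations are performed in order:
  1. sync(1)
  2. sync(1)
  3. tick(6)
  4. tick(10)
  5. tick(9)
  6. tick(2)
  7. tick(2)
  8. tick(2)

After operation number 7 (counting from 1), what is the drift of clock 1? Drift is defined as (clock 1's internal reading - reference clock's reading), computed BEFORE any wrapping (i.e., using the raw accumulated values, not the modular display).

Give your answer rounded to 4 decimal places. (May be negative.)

Answer: 29.0000

Derivation:
After op 1 sync(1): ref=0.0000 raw=[0.0000 0.0000]
After op 2 sync(1): ref=0.0000 raw=[0.0000 0.0000]
After op 3 tick(6): ref=6.0000 raw=[7.2000 12.0000]
After op 4 tick(10): ref=16.0000 raw=[19.2000 32.0000]
After op 5 tick(9): ref=25.0000 raw=[30.0000 50.0000]
After op 6 tick(2): ref=27.0000 raw=[32.4000 54.0000]
After op 7 tick(2): ref=29.0000 raw=[34.8000 58.0000]
Drift of clock 1 after op 7: 58.0000 - 29.0000 = 29.0000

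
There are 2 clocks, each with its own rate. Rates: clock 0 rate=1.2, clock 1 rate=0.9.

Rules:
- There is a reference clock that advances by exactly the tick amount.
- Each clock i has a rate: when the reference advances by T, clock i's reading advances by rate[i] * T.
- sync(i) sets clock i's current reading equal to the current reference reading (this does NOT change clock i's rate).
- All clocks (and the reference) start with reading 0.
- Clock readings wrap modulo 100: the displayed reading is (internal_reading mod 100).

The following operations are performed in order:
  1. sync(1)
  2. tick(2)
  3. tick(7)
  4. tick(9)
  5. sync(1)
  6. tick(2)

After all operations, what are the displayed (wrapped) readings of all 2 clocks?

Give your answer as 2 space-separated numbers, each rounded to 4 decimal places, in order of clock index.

After op 1 sync(1): ref=0.0000 raw=[0.0000 0.0000]
After op 2 tick(2): ref=2.0000 raw=[2.4000 1.8000]
After op 3 tick(7): ref=9.0000 raw=[10.8000 8.1000]
After op 4 tick(9): ref=18.0000 raw=[21.6000 16.2000]
After op 5 sync(1): ref=18.0000 raw=[21.6000 18.0000]
After op 6 tick(2): ref=20.0000 raw=[24.0000 19.8000]
Wrap final raw readings (mod 100): 24.0000 mod 100 = 24.0000; 19.8000 mod 100 = 19.8000

Answer: 24.0000 19.8000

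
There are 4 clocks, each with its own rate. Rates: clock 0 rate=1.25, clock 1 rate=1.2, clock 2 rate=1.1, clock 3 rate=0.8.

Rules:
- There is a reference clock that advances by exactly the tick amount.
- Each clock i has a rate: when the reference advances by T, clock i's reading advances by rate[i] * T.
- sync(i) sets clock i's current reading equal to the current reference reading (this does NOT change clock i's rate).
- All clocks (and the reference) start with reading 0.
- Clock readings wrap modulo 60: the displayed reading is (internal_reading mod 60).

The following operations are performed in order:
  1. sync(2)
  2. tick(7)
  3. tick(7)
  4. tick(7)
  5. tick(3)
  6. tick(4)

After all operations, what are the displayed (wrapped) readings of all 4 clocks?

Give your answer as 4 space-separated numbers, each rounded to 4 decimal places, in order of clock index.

Answer: 35.0000 33.6000 30.8000 22.4000

Derivation:
After op 1 sync(2): ref=0.0000 raw=[0.0000 0.0000 0.0000 0.0000]
After op 2 tick(7): ref=7.0000 raw=[8.7500 8.4000 7.7000 5.6000]
After op 3 tick(7): ref=14.0000 raw=[17.5000 16.8000 15.4000 11.2000]
After op 4 tick(7): ref=21.0000 raw=[26.2500 25.2000 23.1000 16.8000]
After op 5 tick(3): ref=24.0000 raw=[30.0000 28.8000 26.4000 19.2000]
After op 6 tick(4): ref=28.0000 raw=[35.0000 33.6000 30.8000 22.4000]
Wrap final raw readings (mod 60): 35.0000 mod 60 = 35.0000; 33.6000 mod 60 = 33.6000; 30.8000 mod 60 = 30.8000; 22.4000 mod 60 = 22.4000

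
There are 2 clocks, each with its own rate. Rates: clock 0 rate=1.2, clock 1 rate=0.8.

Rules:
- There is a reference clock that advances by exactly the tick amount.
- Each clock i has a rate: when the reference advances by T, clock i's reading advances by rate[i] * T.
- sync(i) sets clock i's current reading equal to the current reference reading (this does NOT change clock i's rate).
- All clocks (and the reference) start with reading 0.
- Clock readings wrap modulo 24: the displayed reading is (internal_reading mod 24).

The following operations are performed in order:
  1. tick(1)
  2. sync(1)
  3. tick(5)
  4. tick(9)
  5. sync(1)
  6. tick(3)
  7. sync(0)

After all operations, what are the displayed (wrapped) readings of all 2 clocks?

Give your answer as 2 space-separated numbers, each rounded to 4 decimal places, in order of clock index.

After op 1 tick(1): ref=1.0000 raw=[1.2000 0.8000]
After op 2 sync(1): ref=1.0000 raw=[1.2000 1.0000]
After op 3 tick(5): ref=6.0000 raw=[7.2000 5.0000]
After op 4 tick(9): ref=15.0000 raw=[18.0000 12.2000]
After op 5 sync(1): ref=15.0000 raw=[18.0000 15.0000]
After op 6 tick(3): ref=18.0000 raw=[21.6000 17.4000]
After op 7 sync(0): ref=18.0000 raw=[18.0000 17.4000]
Wrap final raw readings (mod 24): 18.0000 mod 24 = 18.0000; 17.4000 mod 24 = 17.4000

Answer: 18.0000 17.4000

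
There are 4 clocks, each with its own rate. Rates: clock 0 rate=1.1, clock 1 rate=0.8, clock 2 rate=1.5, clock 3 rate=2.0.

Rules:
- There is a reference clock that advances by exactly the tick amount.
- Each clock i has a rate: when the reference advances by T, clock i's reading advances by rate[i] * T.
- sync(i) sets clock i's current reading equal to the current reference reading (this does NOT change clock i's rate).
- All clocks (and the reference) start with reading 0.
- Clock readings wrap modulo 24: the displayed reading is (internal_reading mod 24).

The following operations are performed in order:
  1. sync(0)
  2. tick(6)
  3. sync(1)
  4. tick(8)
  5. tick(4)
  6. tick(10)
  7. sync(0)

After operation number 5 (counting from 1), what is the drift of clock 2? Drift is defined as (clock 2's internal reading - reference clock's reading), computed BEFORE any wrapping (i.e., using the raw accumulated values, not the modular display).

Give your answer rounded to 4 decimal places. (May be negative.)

Answer: 9.0000

Derivation:
After op 1 sync(0): ref=0.0000 raw=[0.0000 0.0000 0.0000 0.0000]
After op 2 tick(6): ref=6.0000 raw=[6.6000 4.8000 9.0000 12.0000]
After op 3 sync(1): ref=6.0000 raw=[6.6000 6.0000 9.0000 12.0000]
After op 4 tick(8): ref=14.0000 raw=[15.4000 12.4000 21.0000 28.0000]
After op 5 tick(4): ref=18.0000 raw=[19.8000 15.6000 27.0000 36.0000]
Drift of clock 2 after op 5: 27.0000 - 18.0000 = 9.0000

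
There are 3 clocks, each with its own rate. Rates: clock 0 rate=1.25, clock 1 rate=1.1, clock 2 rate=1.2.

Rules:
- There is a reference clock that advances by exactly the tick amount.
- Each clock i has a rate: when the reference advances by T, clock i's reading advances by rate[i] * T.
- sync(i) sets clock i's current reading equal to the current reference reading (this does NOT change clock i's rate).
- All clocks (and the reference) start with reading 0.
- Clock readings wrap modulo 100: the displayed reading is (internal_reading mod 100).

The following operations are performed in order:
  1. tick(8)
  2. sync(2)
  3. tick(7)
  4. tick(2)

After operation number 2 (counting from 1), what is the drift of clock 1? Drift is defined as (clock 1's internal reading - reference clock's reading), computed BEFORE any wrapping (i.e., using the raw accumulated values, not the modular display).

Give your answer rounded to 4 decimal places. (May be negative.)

Answer: 0.8000

Derivation:
After op 1 tick(8): ref=8.0000 raw=[10.0000 8.8000 9.6000]
After op 2 sync(2): ref=8.0000 raw=[10.0000 8.8000 8.0000]
Drift of clock 1 after op 2: 8.8000 - 8.0000 = 0.8000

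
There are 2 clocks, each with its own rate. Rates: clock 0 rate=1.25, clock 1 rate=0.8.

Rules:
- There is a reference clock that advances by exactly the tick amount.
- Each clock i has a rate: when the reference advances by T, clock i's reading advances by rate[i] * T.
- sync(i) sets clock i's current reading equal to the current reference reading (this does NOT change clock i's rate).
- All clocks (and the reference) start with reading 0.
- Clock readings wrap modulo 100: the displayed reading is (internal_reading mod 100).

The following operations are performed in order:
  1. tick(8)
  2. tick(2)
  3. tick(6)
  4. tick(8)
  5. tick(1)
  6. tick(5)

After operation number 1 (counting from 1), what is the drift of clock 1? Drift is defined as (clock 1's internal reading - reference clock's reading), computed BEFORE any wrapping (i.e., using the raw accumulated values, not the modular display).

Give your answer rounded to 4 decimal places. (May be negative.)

After op 1 tick(8): ref=8.0000 raw=[10.0000 6.4000]
Drift of clock 1 after op 1: 6.4000 - 8.0000 = -1.6000

Answer: -1.6000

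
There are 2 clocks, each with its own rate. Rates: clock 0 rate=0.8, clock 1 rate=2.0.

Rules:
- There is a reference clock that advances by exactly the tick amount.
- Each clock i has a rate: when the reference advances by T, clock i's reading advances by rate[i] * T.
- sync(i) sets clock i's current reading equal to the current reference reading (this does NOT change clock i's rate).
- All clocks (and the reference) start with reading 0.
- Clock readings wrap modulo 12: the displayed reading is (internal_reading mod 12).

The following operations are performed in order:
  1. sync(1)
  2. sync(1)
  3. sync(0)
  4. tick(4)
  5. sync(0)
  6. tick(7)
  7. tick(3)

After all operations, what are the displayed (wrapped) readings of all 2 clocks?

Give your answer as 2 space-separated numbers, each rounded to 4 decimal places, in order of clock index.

Answer: 0.0000 4.0000

Derivation:
After op 1 sync(1): ref=0.0000 raw=[0.0000 0.0000]
After op 2 sync(1): ref=0.0000 raw=[0.0000 0.0000]
After op 3 sync(0): ref=0.0000 raw=[0.0000 0.0000]
After op 4 tick(4): ref=4.0000 raw=[3.2000 8.0000]
After op 5 sync(0): ref=4.0000 raw=[4.0000 8.0000]
After op 6 tick(7): ref=11.0000 raw=[9.6000 22.0000]
After op 7 tick(3): ref=14.0000 raw=[12.0000 28.0000]
Wrap final raw readings (mod 12): 12.0000 mod 12 = 0.0000; 28.0000 mod 12 = 4.0000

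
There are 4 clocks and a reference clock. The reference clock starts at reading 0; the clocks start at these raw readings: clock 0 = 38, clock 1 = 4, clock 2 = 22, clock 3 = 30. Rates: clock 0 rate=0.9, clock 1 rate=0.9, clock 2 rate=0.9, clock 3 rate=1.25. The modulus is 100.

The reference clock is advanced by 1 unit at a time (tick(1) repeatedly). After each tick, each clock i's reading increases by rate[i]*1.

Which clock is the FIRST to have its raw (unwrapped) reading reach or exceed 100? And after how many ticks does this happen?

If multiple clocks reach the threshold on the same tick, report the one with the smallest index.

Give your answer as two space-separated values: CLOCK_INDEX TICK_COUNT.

clock 0: start=38, rate=0.9, needs 100-38 = 62; ticks = ceil(62/0.9) = ceil(68.8889) = 69; reading at tick 69 = 38 + 0.9*69 = 100.1000
clock 1: start=4, rate=0.9, needs 100-4 = 96; ticks = ceil(96/0.9) = ceil(106.6667) = 107; reading at tick 107 = 4 + 0.9*107 = 100.3000
clock 2: start=22, rate=0.9, needs 100-22 = 78; ticks = ceil(78/0.9) = ceil(86.6667) = 87; reading at tick 87 = 22 + 0.9*87 = 100.3000
clock 3: start=30, rate=1.25, needs 100-30 = 70; ticks = ceil(70/1.25) = ceil(56.0000) = 56; reading at tick 56 = 30 + 1.25*56 = 100.0000
Minimum tick count = 56; winners = [3]; smallest index = 3

Answer: 3 56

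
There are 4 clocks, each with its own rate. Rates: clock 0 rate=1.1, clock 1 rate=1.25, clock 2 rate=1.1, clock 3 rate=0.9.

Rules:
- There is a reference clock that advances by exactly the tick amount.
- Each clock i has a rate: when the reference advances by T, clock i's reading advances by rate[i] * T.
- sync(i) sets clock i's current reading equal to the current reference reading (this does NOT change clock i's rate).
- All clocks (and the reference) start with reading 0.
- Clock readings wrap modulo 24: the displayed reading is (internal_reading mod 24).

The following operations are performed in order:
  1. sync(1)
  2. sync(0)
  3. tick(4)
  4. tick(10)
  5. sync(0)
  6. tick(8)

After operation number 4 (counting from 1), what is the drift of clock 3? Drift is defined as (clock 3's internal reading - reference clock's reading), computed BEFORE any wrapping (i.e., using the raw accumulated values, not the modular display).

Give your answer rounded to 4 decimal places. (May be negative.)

Answer: -1.4000

Derivation:
After op 1 sync(1): ref=0.0000 raw=[0.0000 0.0000 0.0000 0.0000]
After op 2 sync(0): ref=0.0000 raw=[0.0000 0.0000 0.0000 0.0000]
After op 3 tick(4): ref=4.0000 raw=[4.4000 5.0000 4.4000 3.6000]
After op 4 tick(10): ref=14.0000 raw=[15.4000 17.5000 15.4000 12.6000]
Drift of clock 3 after op 4: 12.6000 - 14.0000 = -1.4000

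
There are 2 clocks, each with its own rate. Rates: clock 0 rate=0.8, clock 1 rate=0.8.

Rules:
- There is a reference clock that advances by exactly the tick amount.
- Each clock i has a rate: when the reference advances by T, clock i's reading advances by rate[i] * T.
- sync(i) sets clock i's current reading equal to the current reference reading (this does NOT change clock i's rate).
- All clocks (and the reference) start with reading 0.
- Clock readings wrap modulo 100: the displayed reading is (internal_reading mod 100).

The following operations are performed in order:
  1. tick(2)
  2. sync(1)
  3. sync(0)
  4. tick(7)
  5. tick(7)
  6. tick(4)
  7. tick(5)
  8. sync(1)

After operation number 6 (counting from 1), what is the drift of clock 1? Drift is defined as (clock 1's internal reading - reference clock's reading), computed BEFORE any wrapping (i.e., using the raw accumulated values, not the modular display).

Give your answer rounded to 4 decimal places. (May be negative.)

After op 1 tick(2): ref=2.0000 raw=[1.6000 1.6000]
After op 2 sync(1): ref=2.0000 raw=[1.6000 2.0000]
After op 3 sync(0): ref=2.0000 raw=[2.0000 2.0000]
After op 4 tick(7): ref=9.0000 raw=[7.6000 7.6000]
After op 5 tick(7): ref=16.0000 raw=[13.2000 13.2000]
After op 6 tick(4): ref=20.0000 raw=[16.4000 16.4000]
Drift of clock 1 after op 6: 16.4000 - 20.0000 = -3.6000

Answer: -3.6000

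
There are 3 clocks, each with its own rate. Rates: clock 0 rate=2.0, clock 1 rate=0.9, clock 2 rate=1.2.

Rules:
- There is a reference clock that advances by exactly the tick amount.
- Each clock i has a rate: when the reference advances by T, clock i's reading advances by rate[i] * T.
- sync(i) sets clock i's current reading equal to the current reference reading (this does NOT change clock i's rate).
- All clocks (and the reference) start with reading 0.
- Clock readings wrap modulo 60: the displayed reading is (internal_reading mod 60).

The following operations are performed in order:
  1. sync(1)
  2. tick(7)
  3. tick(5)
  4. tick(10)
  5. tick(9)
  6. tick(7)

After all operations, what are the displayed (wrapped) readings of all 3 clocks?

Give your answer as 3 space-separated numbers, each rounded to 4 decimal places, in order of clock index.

After op 1 sync(1): ref=0.0000 raw=[0.0000 0.0000 0.0000]
After op 2 tick(7): ref=7.0000 raw=[14.0000 6.3000 8.4000]
After op 3 tick(5): ref=12.0000 raw=[24.0000 10.8000 14.4000]
After op 4 tick(10): ref=22.0000 raw=[44.0000 19.8000 26.4000]
After op 5 tick(9): ref=31.0000 raw=[62.0000 27.9000 37.2000]
After op 6 tick(7): ref=38.0000 raw=[76.0000 34.2000 45.6000]
Wrap final raw readings (mod 60): 76.0000 mod 60 = 16.0000; 34.2000 mod 60 = 34.2000; 45.6000 mod 60 = 45.6000

Answer: 16.0000 34.2000 45.6000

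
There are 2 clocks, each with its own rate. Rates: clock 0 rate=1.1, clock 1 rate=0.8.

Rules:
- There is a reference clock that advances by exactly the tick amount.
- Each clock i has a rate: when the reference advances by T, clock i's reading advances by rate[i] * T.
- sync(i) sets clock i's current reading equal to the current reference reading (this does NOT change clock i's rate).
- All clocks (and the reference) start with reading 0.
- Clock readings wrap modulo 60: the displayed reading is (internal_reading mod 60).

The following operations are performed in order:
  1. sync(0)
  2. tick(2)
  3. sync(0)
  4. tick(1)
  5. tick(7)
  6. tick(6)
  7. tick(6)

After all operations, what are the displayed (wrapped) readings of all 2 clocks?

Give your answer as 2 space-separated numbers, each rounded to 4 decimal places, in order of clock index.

After op 1 sync(0): ref=0.0000 raw=[0.0000 0.0000]
After op 2 tick(2): ref=2.0000 raw=[2.2000 1.6000]
After op 3 sync(0): ref=2.0000 raw=[2.0000 1.6000]
After op 4 tick(1): ref=3.0000 raw=[3.1000 2.4000]
After op 5 tick(7): ref=10.0000 raw=[10.8000 8.0000]
After op 6 tick(6): ref=16.0000 raw=[17.4000 12.8000]
After op 7 tick(6): ref=22.0000 raw=[24.0000 17.6000]
Wrap final raw readings (mod 60): 24.0000 mod 60 = 24.0000; 17.6000 mod 60 = 17.6000

Answer: 24.0000 17.6000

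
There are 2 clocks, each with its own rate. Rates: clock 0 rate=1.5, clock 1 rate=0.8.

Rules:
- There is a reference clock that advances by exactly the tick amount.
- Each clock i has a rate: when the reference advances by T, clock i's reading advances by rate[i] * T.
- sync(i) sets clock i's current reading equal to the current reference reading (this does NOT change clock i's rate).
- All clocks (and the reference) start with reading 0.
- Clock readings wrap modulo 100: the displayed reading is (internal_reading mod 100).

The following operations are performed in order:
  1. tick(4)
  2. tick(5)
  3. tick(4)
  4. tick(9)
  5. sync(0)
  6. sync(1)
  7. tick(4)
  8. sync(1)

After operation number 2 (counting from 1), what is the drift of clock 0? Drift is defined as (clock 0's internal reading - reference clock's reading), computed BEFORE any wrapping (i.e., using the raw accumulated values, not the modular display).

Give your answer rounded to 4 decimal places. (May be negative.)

Answer: 4.5000

Derivation:
After op 1 tick(4): ref=4.0000 raw=[6.0000 3.2000]
After op 2 tick(5): ref=9.0000 raw=[13.5000 7.2000]
Drift of clock 0 after op 2: 13.5000 - 9.0000 = 4.5000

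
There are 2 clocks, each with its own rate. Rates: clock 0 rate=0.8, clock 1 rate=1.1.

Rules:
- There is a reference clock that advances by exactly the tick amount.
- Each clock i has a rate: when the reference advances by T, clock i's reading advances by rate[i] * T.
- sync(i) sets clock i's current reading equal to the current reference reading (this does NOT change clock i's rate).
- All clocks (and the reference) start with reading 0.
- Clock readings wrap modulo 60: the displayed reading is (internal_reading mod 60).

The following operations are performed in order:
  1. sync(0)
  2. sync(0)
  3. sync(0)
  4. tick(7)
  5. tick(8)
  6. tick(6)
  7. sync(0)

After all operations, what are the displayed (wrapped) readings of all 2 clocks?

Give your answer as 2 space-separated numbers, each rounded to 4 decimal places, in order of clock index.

Answer: 21.0000 23.1000

Derivation:
After op 1 sync(0): ref=0.0000 raw=[0.0000 0.0000]
After op 2 sync(0): ref=0.0000 raw=[0.0000 0.0000]
After op 3 sync(0): ref=0.0000 raw=[0.0000 0.0000]
After op 4 tick(7): ref=7.0000 raw=[5.6000 7.7000]
After op 5 tick(8): ref=15.0000 raw=[12.0000 16.5000]
After op 6 tick(6): ref=21.0000 raw=[16.8000 23.1000]
After op 7 sync(0): ref=21.0000 raw=[21.0000 23.1000]
Wrap final raw readings (mod 60): 21.0000 mod 60 = 21.0000; 23.1000 mod 60 = 23.1000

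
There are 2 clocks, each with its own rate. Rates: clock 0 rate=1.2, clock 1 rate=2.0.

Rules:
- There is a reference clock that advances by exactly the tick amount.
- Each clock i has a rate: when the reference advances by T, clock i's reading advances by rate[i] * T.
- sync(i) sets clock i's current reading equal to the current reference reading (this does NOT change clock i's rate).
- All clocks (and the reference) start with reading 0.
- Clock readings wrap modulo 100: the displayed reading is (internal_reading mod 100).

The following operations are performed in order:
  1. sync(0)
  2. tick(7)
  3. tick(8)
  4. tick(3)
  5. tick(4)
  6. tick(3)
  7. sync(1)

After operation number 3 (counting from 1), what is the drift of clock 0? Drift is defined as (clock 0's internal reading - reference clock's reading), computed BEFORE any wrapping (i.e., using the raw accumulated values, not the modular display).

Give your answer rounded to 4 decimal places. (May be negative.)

Answer: 3.0000

Derivation:
After op 1 sync(0): ref=0.0000 raw=[0.0000 0.0000]
After op 2 tick(7): ref=7.0000 raw=[8.4000 14.0000]
After op 3 tick(8): ref=15.0000 raw=[18.0000 30.0000]
Drift of clock 0 after op 3: 18.0000 - 15.0000 = 3.0000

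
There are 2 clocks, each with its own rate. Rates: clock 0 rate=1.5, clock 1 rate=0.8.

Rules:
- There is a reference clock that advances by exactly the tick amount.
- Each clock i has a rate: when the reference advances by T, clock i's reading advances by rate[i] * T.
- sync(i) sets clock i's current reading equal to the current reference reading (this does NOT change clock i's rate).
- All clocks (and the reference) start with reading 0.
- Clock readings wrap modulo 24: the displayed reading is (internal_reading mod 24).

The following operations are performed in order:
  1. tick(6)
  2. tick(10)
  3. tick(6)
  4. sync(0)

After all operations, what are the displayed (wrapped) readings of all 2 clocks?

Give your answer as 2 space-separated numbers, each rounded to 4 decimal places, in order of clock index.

Answer: 22.0000 17.6000

Derivation:
After op 1 tick(6): ref=6.0000 raw=[9.0000 4.8000]
After op 2 tick(10): ref=16.0000 raw=[24.0000 12.8000]
After op 3 tick(6): ref=22.0000 raw=[33.0000 17.6000]
After op 4 sync(0): ref=22.0000 raw=[22.0000 17.6000]
Wrap final raw readings (mod 24): 22.0000 mod 24 = 22.0000; 17.6000 mod 24 = 17.6000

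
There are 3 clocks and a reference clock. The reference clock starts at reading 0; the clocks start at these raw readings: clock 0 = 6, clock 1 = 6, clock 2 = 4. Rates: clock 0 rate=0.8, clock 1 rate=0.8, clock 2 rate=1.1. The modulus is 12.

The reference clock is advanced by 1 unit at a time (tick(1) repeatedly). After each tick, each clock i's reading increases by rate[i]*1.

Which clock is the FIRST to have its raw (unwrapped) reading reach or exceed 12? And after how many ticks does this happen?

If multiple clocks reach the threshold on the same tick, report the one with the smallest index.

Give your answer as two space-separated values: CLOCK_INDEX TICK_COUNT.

clock 0: start=6, rate=0.8, needs 12-6 = 6; ticks = ceil(6/0.8) = ceil(7.5000) = 8; reading at tick 8 = 6 + 0.8*8 = 12.4000
clock 1: start=6, rate=0.8, needs 12-6 = 6; ticks = ceil(6/0.8) = ceil(7.5000) = 8; reading at tick 8 = 6 + 0.8*8 = 12.4000
clock 2: start=4, rate=1.1, needs 12-4 = 8; ticks = ceil(8/1.1) = ceil(7.2727) = 8; reading at tick 8 = 4 + 1.1*8 = 12.8000
Minimum tick count = 8; winners = [0, 1, 2]; smallest index = 0

Answer: 0 8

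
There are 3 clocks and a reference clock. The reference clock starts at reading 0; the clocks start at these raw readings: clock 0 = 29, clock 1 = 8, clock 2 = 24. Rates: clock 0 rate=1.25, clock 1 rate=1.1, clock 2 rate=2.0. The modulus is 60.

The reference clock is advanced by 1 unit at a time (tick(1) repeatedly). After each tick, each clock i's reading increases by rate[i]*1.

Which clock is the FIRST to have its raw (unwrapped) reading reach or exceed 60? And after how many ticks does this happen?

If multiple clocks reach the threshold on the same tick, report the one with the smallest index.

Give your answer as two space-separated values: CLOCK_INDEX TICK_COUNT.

Answer: 2 18

Derivation:
clock 0: start=29, rate=1.25, needs 60-29 = 31; ticks = ceil(31/1.25) = ceil(24.8000) = 25; reading at tick 25 = 29 + 1.25*25 = 60.2500
clock 1: start=8, rate=1.1, needs 60-8 = 52; ticks = ceil(52/1.1) = ceil(47.2727) = 48; reading at tick 48 = 8 + 1.1*48 = 60.8000
clock 2: start=24, rate=2.0, needs 60-24 = 36; ticks = ceil(36/2.0) = ceil(18.0000) = 18; reading at tick 18 = 24 + 2.0*18 = 60.0000
Minimum tick count = 18; winners = [2]; smallest index = 2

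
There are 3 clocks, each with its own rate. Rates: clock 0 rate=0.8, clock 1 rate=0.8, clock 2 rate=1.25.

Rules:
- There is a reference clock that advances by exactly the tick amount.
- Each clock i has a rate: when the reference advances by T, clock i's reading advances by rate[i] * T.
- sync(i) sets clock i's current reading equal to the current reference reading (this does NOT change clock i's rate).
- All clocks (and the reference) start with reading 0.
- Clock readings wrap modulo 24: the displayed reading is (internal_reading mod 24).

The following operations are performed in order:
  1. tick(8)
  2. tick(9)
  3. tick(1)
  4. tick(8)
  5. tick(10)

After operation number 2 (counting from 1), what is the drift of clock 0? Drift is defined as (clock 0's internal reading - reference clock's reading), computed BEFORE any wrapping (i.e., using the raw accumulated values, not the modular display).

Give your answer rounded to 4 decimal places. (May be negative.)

Answer: -3.4000

Derivation:
After op 1 tick(8): ref=8.0000 raw=[6.4000 6.4000 10.0000]
After op 2 tick(9): ref=17.0000 raw=[13.6000 13.6000 21.2500]
Drift of clock 0 after op 2: 13.6000 - 17.0000 = -3.4000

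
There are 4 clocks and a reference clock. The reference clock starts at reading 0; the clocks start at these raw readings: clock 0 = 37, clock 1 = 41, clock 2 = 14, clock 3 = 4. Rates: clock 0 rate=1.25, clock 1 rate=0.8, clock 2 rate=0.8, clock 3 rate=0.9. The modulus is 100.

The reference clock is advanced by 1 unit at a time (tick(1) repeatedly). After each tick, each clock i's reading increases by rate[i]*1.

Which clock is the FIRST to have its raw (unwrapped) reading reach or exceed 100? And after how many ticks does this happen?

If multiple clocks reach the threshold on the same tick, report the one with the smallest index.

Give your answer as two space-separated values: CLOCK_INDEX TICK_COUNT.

Answer: 0 51

Derivation:
clock 0: start=37, rate=1.25, needs 100-37 = 63; ticks = ceil(63/1.25) = ceil(50.4000) = 51; reading at tick 51 = 37 + 1.25*51 = 100.7500
clock 1: start=41, rate=0.8, needs 100-41 = 59; ticks = ceil(59/0.8) = ceil(73.7500) = 74; reading at tick 74 = 41 + 0.8*74 = 100.2000
clock 2: start=14, rate=0.8, needs 100-14 = 86; ticks = ceil(86/0.8) = ceil(107.5000) = 108; reading at tick 108 = 14 + 0.8*108 = 100.4000
clock 3: start=4, rate=0.9, needs 100-4 = 96; ticks = ceil(96/0.9) = ceil(106.6667) = 107; reading at tick 107 = 4 + 0.9*107 = 100.3000
Minimum tick count = 51; winners = [0]; smallest index = 0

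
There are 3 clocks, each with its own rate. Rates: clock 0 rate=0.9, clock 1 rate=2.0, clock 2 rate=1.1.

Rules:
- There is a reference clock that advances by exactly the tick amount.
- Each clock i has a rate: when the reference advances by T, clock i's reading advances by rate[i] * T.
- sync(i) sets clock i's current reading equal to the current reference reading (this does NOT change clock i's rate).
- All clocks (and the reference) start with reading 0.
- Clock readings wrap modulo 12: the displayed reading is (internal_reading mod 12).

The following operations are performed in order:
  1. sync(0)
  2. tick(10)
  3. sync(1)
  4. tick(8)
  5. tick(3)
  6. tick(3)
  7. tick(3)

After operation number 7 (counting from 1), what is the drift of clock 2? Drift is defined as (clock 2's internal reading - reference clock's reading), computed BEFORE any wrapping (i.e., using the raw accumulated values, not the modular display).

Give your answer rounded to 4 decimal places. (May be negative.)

After op 1 sync(0): ref=0.0000 raw=[0.0000 0.0000 0.0000]
After op 2 tick(10): ref=10.0000 raw=[9.0000 20.0000 11.0000]
After op 3 sync(1): ref=10.0000 raw=[9.0000 10.0000 11.0000]
After op 4 tick(8): ref=18.0000 raw=[16.2000 26.0000 19.8000]
After op 5 tick(3): ref=21.0000 raw=[18.9000 32.0000 23.1000]
After op 6 tick(3): ref=24.0000 raw=[21.6000 38.0000 26.4000]
After op 7 tick(3): ref=27.0000 raw=[24.3000 44.0000 29.7000]
Drift of clock 2 after op 7: 29.7000 - 27.0000 = 2.7000

Answer: 2.7000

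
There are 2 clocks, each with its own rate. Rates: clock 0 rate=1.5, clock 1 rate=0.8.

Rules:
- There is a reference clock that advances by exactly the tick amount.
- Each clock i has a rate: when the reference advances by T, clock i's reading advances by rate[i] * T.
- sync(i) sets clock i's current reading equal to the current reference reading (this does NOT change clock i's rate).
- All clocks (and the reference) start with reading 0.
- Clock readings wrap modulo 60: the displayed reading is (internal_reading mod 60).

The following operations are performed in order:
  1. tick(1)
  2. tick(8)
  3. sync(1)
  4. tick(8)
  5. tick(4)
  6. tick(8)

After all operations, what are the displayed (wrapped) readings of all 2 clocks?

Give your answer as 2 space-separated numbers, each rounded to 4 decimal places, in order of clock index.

After op 1 tick(1): ref=1.0000 raw=[1.5000 0.8000]
After op 2 tick(8): ref=9.0000 raw=[13.5000 7.2000]
After op 3 sync(1): ref=9.0000 raw=[13.5000 9.0000]
After op 4 tick(8): ref=17.0000 raw=[25.5000 15.4000]
After op 5 tick(4): ref=21.0000 raw=[31.5000 18.6000]
After op 6 tick(8): ref=29.0000 raw=[43.5000 25.0000]
Wrap final raw readings (mod 60): 43.5000 mod 60 = 43.5000; 25.0000 mod 60 = 25.0000

Answer: 43.5000 25.0000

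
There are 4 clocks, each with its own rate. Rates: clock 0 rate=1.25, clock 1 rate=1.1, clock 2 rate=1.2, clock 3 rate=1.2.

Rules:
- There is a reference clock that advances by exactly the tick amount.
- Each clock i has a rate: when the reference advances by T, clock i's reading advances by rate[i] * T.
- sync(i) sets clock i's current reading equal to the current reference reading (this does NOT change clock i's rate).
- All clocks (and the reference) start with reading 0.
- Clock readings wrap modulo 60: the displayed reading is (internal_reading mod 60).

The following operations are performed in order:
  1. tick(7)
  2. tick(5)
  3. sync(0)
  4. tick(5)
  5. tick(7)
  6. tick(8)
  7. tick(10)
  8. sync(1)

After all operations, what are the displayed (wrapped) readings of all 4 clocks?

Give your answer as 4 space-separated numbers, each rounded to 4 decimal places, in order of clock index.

Answer: 49.5000 42.0000 50.4000 50.4000

Derivation:
After op 1 tick(7): ref=7.0000 raw=[8.7500 7.7000 8.4000 8.4000]
After op 2 tick(5): ref=12.0000 raw=[15.0000 13.2000 14.4000 14.4000]
After op 3 sync(0): ref=12.0000 raw=[12.0000 13.2000 14.4000 14.4000]
After op 4 tick(5): ref=17.0000 raw=[18.2500 18.7000 20.4000 20.4000]
After op 5 tick(7): ref=24.0000 raw=[27.0000 26.4000 28.8000 28.8000]
After op 6 tick(8): ref=32.0000 raw=[37.0000 35.2000 38.4000 38.4000]
After op 7 tick(10): ref=42.0000 raw=[49.5000 46.2000 50.4000 50.4000]
After op 8 sync(1): ref=42.0000 raw=[49.5000 42.0000 50.4000 50.4000]
Wrap final raw readings (mod 60): 49.5000 mod 60 = 49.5000; 42.0000 mod 60 = 42.0000; 50.4000 mod 60 = 50.4000; 50.4000 mod 60 = 50.4000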